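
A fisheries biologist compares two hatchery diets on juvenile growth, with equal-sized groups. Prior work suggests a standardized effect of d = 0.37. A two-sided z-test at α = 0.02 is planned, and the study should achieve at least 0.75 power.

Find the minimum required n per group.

n = 132 per group

For power 0.75 need Φ(δ − z_{0.01}) = 0.75, so δ = z_{0.01} + z_{0.25} = 2.326 + 0.674 = 3.001.
(The Φ(−δ − z_{α/2}) term is vanishingly small for δ > 0 and is dropped in the standard sample-size formula.)
δ = d·√(n/2) ⇒ n = 2(δ/d)² = 2 × (3.001 / 0.37)² = 131.56.
Round up to the next whole unit.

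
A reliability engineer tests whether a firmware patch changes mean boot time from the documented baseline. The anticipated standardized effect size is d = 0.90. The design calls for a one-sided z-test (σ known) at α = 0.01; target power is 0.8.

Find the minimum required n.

n = 13

For power 0.8 need Φ(δ − z_{0.01}) = 0.8, so δ = z_{0.01} + z_{0.20} = 2.326 + 0.842 = 3.168.
δ = d·√n ⇒ n = (δ/d)² = (3.168 / 0.90)² = 12.39.
Round up to the next whole unit.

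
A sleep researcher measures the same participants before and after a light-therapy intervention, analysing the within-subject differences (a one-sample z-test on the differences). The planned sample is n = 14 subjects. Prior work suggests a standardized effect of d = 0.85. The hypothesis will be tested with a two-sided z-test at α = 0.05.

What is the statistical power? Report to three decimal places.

Power ≈ 0.889

Noncentrality parameter: δ = d·√n = 0.85 × √14 = 3.1804
Two-sided α = 0.05 → critical value z_{0.025} = 1.960.
Power = Φ(δ − 1.960) + Φ(−δ − 1.960) = Φ(1.220) + Φ(-5.140) = 0.8889 + 0.0000 = 0.8889.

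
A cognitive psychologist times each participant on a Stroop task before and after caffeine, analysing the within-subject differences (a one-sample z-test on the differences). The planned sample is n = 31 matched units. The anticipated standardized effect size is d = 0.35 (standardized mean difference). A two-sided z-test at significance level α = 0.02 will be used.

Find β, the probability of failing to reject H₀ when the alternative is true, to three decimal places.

β ≈ 0.647

Noncentrality parameter: λ = d·√n = 0.35 × √31 = 1.9487
Critical value for a two-sided test at α = 0.02: z_{α/2} = 2.326.
Power = Φ(λ − 2.326) + Φ(−λ − 2.326) = Φ(-0.378) + Φ(-4.275) = 0.3529 + 0.0000 = 0.3529.
Type II error: β = 1 − power = 1 − 0.3529 = 0.6471.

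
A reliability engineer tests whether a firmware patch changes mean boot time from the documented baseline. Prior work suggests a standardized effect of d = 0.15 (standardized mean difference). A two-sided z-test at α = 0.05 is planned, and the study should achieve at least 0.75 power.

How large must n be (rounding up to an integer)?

For power 0.75 need Φ(δ − z_{0.025}) = 0.75, so δ = z_{0.025} + z_{0.25} = 1.960 + 0.674 = 2.634.
(For δ > 0 the lower-tail rejection region contributes negligibly to power, so the one-term inversion is standard.)
δ = d·√n ⇒ n = (δ/d)² = (2.634 / 0.15)² = 308.46.
Round up to the next whole unit.

n = 309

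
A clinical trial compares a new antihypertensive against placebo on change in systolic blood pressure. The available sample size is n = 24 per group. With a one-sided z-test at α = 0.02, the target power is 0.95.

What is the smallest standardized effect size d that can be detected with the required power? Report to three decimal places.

Need Φ(δ − 2.054) = 0.95, so δ = 2.054 + 1.645 = 3.699.
δ = d·√(n/2) ⇒ d = δ/√(n/2) = 3.699/√(24/2) = 1.0677.

d ≈ 1.068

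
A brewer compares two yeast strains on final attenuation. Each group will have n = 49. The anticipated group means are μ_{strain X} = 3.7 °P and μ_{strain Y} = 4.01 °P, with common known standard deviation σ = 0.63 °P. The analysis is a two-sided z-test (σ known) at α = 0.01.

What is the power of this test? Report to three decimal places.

Power ≈ 0.444

Standardized effect: d = |μ_{strain X} − μ_{strain Y}| / σ = |3.7 − 4.01| / 0.63 = 0.4921
Noncentrality parameter: δ = d·√(n/2) = 0.4921 × √(49/2) = 2.4356
Critical value for a two-sided test at α = 0.01: z_{α/2} = 2.576.
Power = Φ(δ − 2.576) + Φ(−δ − 2.576) = Φ(-0.140) + Φ(-5.011) = 0.4442 + 0.0000 = 0.4442.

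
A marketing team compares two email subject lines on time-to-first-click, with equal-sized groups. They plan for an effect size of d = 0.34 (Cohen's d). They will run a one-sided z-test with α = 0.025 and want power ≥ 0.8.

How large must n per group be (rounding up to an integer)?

For power 0.8 need Φ(δ − z_{0.025}) = 0.8, so δ = z_{0.025} + z_{0.20} = 1.960 + 0.842 = 2.802.
δ = d·√(n/2) ⇒ n = 2(δ/d)² = 2 × (2.802 / 0.34)² = 135.79.
Rounding up, n = 136 per group.

n = 136 per group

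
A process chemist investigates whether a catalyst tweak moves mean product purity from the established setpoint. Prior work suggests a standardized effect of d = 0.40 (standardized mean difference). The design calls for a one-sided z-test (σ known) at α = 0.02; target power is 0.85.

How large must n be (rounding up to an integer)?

For power 0.85 need Φ(δ − z_{0.02}) = 0.85, so δ = z_{0.02} + z_{0.15} = 2.054 + 1.036 = 3.090.
δ = d·√n ⇒ n = (δ/d)² = (3.090 / 0.40)² = 59.68.
Rounding up, n = 60.

n = 60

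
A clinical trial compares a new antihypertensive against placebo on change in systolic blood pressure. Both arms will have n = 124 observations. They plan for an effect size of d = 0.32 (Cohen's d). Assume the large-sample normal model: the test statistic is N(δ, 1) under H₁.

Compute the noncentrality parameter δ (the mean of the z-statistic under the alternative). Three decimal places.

The noncentrality parameter scales effect size by the design's sample-size factor: δ = d·√(n/2) = 0.32 × √(124/2) = 2.5197

δ ≈ 2.520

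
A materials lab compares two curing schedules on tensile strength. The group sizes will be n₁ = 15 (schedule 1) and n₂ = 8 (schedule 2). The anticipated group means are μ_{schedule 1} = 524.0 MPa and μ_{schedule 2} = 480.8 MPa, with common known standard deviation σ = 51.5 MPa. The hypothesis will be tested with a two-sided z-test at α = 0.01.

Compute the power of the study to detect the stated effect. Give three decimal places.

Power ≈ 0.255

Standardized effect: d = |μ_{schedule 1} − μ_{schedule 2}| / σ = |524.0 − 480.8| / 51.5 = 0.8388
Noncentrality parameter: δ = d / √(1/n₁ + 1/n₂) = 0.8388 / √(1/15 + 1/8) = 1.9160
Critical value for a two-sided test at α = 0.01: z_{α/2} = 2.576.
Power = Φ(δ − 2.576) + Φ(−δ − 2.576) = Φ(-0.660) + Φ(-4.492) = 0.2547 + 0.0000 = 0.2547.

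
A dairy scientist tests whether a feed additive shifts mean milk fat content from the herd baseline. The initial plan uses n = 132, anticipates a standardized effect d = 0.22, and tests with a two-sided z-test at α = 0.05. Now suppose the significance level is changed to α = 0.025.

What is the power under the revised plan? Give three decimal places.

Power ≈ 0.613

δ = d·√n = 0.22 × √132 = 2.5276 (unchanged). New critical value: z_{0.0125} = 2.241.
Revised power = Φ(δ − 2.241) + Φ(−δ − 2.241) = Φ(0.286) + Φ(-4.769) = 0.6126 + 0.0000 = 0.6126.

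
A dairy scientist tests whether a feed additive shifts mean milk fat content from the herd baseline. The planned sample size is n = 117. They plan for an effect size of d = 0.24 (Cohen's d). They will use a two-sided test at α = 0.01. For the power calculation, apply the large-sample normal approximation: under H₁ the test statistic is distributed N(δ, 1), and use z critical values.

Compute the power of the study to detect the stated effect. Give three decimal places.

Noncentrality parameter: δ = d·√n = 0.24 × √117 = 2.5960
Two-sided α = 0.01 → critical value z_{0.005} = 2.576.
Power = Φ(δ − 2.576) + Φ(−δ − 2.576) = Φ(0.020) + Φ(-5.172) = 0.5080 + 0.0000 = 0.5080.

Power ≈ 0.508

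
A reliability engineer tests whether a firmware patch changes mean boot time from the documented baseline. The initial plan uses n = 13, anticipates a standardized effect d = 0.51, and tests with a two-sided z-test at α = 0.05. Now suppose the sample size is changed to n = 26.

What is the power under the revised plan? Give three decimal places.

Power ≈ 0.739

With n = 26: δ = d·√n = 0.51 × √26 = 2.6005. Critical value z_{0.025} = 1.960.
Revised power = Φ(δ − 1.960) + Φ(−δ − 1.960) = Φ(0.641) + Φ(-4.560) = 0.7391 + 0.0000 = 0.7391.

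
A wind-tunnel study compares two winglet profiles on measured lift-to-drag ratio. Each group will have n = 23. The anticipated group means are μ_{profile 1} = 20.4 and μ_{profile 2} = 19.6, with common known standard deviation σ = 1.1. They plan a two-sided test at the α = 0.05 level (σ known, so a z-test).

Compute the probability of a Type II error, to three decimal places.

Standardized effect: d = |μ_{profile 1} − μ_{profile 2}| / σ = |20.4 − 19.6| / 1.1 = 0.7273
Noncentrality parameter: δ = d·√(n/2) = 0.7273 × √(23/2) = 2.4663
Critical value for a two-sided test at α = 0.05: z_{α/2} = 1.960.
Power = Φ(δ − 1.960) + Φ(−δ − 1.960) = Φ(0.506) + Φ(-4.426) = 0.6937 + 0.0000 = 0.6937.
Type II error: β = 1 − power = 1 − 0.6937 = 0.3063.

β ≈ 0.306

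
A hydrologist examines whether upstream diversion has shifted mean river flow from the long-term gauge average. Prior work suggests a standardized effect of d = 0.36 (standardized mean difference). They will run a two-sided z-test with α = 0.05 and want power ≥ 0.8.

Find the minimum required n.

Set Φ(δ − 1.960) = 0.8; then δ − 1.960 = Φ⁻¹(0.8) = 0.842, giving δ = 2.802.
(Ignoring the negligible lower-tail rejection probability gives the usual closed-form inversion.)
δ = d·√n ⇒ n = (δ/d)² = (2.802 / 0.36)² = 60.56.
Rounding up, n = 61.

n = 61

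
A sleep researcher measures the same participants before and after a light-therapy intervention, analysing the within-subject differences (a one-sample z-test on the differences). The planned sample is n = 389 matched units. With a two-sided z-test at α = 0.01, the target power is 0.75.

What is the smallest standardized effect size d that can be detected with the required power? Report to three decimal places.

Need Φ(δ − 2.576) = 0.75, so δ = 2.576 + 0.674 = 3.250.
(The second rejection-region term Φ(−δ − z_{α/2}) is negligible and dropped.)
δ = d·√n ⇒ d = δ/√n = 3.250/√389 = 0.1648.

d ≈ 0.165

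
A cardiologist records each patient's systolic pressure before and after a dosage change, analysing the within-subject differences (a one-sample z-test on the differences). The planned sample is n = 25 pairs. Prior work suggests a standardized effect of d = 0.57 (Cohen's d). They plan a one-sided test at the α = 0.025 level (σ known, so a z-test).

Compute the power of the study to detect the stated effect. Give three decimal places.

Noncentrality parameter: δ = d·√n = 0.57 × √25 = 2.8500
One-sided α = 0.025 → critical value z_{0.025} = 1.960.
Power = P(Z > 1.960 − δ) = Φ(0.890) = 0.8133.

Power ≈ 0.813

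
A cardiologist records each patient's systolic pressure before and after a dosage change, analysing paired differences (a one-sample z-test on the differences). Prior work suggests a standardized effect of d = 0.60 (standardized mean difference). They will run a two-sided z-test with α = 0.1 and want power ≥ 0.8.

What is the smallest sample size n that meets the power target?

n = 18

Set Φ(δ − 1.645) = 0.8; then δ − 1.645 = Φ⁻¹(0.8) = 0.842, giving δ = 2.486.
(Ignoring the negligible lower-tail rejection probability gives the usual closed-form inversion.)
δ = d·√n ⇒ n = (δ/d)² = (2.486 / 0.60)² = 17.17.
Round up to the next whole unit.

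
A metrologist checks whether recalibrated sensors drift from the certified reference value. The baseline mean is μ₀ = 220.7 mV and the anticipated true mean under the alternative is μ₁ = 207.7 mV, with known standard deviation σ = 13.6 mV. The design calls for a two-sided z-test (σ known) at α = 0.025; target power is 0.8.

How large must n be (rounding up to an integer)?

n = 11

Standardized effect: d = |μ₁ − μ₀| / σ = |207.7 − 220.7| / 13.6 = 0.9559
For power 0.8 need Φ(δ − z_{0.0125}) = 0.8, so δ = z_{0.0125} + z_{0.20} = 2.241 + 0.842 = 3.083.
(The Φ(−δ − z_{α/2}) term is vanishingly small for δ > 0 and is dropped in the standard sample-size formula.)
δ = d·√n ⇒ n = (δ/d)² = (3.083 / 0.9559)² = 10.40.
Rounding up, n = 11.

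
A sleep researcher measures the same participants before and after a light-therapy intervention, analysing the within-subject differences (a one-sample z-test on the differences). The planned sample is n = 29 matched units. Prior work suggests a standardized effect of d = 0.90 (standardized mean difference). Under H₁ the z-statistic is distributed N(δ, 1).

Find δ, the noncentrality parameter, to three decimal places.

δ = d·√n = 0.90 × √29 = 4.8466

δ ≈ 4.847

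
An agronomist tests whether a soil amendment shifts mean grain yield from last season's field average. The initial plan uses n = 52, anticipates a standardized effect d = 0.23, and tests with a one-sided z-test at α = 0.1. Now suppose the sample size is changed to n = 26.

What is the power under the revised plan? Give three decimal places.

With n = 26: δ = d·√n = 0.23 × √26 = 1.1728. Critical value z_{0.1} = 1.282.
Revised power = P(Z > 1.282 − δ) = Φ(-0.109) = 0.4567.

Power ≈ 0.457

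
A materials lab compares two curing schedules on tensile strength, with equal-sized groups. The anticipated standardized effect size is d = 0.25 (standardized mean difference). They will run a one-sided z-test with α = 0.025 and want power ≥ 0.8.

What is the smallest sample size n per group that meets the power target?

Set Φ(δ − 1.960) = 0.8; then δ − 1.960 = Φ⁻¹(0.8) = 0.842, giving δ = 2.802.
δ = d·√(n/2) ⇒ n = 2(δ/d)² = 2 × (2.802 / 0.25)² = 251.16.
Round up to the next whole unit.

n = 252 per group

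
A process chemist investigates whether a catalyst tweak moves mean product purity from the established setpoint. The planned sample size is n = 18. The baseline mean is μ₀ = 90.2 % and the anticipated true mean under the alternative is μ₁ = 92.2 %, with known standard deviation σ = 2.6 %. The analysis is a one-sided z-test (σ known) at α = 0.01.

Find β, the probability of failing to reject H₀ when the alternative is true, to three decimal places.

β ≈ 0.174

Standardized effect: d = |μ₁ − μ₀| / σ = |92.2 − 90.2| / 2.6 = 0.7692
Noncentrality parameter: δ = d·√n = 0.7692 × √18 = 3.2636
One-sided α = 0.01 → critical value z_{0.01} = 2.326.
Power = Φ(δ − 2.326) = Φ(0.937) = 0.8257.
Type II error: β = 1 − power = 1 − 0.8257 = 0.1743.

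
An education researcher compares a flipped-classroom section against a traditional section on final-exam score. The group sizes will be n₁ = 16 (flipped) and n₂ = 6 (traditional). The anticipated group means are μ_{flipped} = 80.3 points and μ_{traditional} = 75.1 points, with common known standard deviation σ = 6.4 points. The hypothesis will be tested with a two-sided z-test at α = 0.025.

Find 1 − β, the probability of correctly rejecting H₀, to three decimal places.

Standardized effect: d = |μ_{flipped} − μ_{traditional}| / σ = |80.3 − 75.1| / 6.4 = 0.8125
Noncentrality parameter: δ = d / √(1/n₁ + 1/n₂) = 0.8125 / √(1/16 + 1/6) = 1.6973
Two-sided α = 0.025 → critical value z_{0.0125} = 2.241.
Power = Φ(δ − 2.241) + Φ(−δ − 2.241) = Φ(-0.544) + Φ(-3.939) = 0.2932 + 0.0000 = 0.2932.

Power ≈ 0.293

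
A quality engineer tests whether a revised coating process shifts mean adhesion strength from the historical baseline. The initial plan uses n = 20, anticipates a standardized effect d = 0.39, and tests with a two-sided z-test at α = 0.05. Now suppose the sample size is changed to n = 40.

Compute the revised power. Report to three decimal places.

Power ≈ 0.694

With n = 40: δ = d·√n = 0.39 × √40 = 2.4666. Critical value z_{0.025} = 1.960.
Revised power = Φ(δ − 1.960) + Φ(−δ − 1.960) = Φ(0.507) + Φ(-4.427) = 0.6938 + 0.0000 = 0.6938.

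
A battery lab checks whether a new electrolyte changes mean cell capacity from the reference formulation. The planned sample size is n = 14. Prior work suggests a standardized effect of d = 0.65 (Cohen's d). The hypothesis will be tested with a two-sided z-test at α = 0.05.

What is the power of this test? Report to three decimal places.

Noncentrality parameter: δ = d·√n = 0.65 × √14 = 2.4321
Two-sided α = 0.05 → critical value z_{0.025} = 1.960.
Power = Φ(δ − 1.960) + Φ(−δ − 1.960) = Φ(0.472) + Φ(-4.392) = 0.6816 + 0.0000 = 0.6816.

Power ≈ 0.682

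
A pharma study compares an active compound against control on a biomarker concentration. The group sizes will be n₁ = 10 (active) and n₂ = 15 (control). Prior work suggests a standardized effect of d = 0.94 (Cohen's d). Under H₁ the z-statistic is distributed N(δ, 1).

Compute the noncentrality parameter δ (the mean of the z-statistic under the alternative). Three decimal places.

δ ≈ 2.303

δ = d / √(1/n₁ + 1/n₂) = 0.94 / √(1/10 + 1/15) = 2.3025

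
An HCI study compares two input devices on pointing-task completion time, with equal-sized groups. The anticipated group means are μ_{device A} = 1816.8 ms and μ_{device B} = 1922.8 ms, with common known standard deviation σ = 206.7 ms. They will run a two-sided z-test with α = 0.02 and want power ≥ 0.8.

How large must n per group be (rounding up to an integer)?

n = 77 per group

Standardized effect: d = |μ_{device A} − μ_{device B}| / σ = |1816.8 − 1922.8| / 206.7 = 0.5128
For power 0.8 need Φ(δ − z_{0.01}) = 0.8, so δ = z_{0.01} + z_{0.20} = 2.326 + 0.842 = 3.168.
(Ignoring the negligible lower-tail rejection probability gives the usual closed-form inversion.)
δ = d·√(n/2) ⇒ n = 2(δ/d)² = 2 × (3.168 / 0.5128)² = 76.32.
Round up to the next whole unit.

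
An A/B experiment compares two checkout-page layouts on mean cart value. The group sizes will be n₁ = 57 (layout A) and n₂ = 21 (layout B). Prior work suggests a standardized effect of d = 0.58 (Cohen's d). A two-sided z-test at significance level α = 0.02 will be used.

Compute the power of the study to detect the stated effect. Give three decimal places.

Noncentrality parameter: δ = d / √(1/n₁ + 1/n₂) = 0.58 / √(1/57 + 1/21) = 2.2721
Critical value for a two-sided test at α = 0.02: z_{α/2} = 2.326.
Power = Φ(δ − 2.326) + Φ(−δ − 2.326) = Φ(-0.054) + Φ(-4.598) = 0.4784 + 0.0000 = 0.4784.

Power ≈ 0.478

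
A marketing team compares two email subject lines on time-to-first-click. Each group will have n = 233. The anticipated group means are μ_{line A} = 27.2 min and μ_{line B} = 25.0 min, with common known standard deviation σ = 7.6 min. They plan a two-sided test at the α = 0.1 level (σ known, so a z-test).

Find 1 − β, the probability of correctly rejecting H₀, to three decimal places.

Standardized effect: d = |μ_{line A} − μ_{line B}| / σ = |27.2 − 25.0| / 7.6 = 0.2895
Noncentrality parameter: λ = d·√(n/2) = 0.2895 × √(233/2) = 3.1244
Two-sided α = 0.1 → critical value z_{0.05} = 1.645.
Power = Φ(λ − 1.645) + Φ(−λ − 1.645) = Φ(1.480) + Φ(-4.769) = 0.9305 + 0.0000 = 0.9305.

Power ≈ 0.931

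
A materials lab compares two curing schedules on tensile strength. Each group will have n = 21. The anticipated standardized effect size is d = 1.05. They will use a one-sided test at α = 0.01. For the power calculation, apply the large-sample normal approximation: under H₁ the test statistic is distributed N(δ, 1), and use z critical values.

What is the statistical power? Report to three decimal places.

Noncentrality parameter: δ = d·√(n/2) = 1.05 × √(21/2) = 3.4024
One-sided α = 0.01 → critical value z_{0.01} = 2.326.
Power = Φ(δ − 2.326) = Φ(1.076) = 0.8590.

Power ≈ 0.859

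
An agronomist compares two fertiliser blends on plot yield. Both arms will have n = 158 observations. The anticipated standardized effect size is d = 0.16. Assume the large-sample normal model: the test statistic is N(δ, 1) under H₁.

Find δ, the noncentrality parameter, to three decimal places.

δ = d·√(n/2) = 0.16 × √(158/2) = 1.4221

δ ≈ 1.422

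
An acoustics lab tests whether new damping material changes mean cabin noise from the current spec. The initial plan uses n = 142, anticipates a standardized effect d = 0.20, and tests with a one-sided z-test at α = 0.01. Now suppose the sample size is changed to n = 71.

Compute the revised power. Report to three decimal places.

Power ≈ 0.261

With n = 71: δ = d·√n = 0.20 × √71 = 1.6852. Critical value z_{0.01} = 2.326.
Revised power = Φ(δ − 2.326) = Φ(-0.641) = 0.2607.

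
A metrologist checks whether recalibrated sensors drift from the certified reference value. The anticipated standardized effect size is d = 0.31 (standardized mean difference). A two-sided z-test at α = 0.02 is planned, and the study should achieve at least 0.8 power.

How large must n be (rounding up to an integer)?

n = 105

Set Φ(δ − 2.326) = 0.8; then δ − 2.326 = Φ⁻¹(0.8) = 0.842, giving δ = 3.168.
(For δ > 0 the lower-tail rejection region contributes negligibly to power, so the one-term inversion is standard.)
δ = d·√n ⇒ n = (δ/d)² = (3.168 / 0.31)² = 104.43.
Round up to the next whole unit.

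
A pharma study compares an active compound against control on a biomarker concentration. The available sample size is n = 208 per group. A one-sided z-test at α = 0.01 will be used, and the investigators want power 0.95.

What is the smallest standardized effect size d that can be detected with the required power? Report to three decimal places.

Required noncentrality: δ = z_{0.01} + z_{0.05} = 2.326 + 1.645 = 3.971.
δ = d·√(n/2) ⇒ d = δ/√(n/2) = 3.971/√(208/2) = 0.3894.

d ≈ 0.389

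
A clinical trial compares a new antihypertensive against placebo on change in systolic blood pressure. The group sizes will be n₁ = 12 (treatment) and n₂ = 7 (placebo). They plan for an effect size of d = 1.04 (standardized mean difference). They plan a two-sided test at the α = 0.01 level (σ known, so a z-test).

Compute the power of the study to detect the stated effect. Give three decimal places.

Noncentrality parameter: δ = d / √(1/n₁ + 1/n₂) = 1.04 / √(1/12 + 1/7) = 2.1867
Two-sided α = 0.01 → critical value z_{0.005} = 2.576.
Power = Φ(δ − 2.576) + Φ(−δ − 2.576) = Φ(-0.389) + Φ(-4.763) = 0.3486 + 0.0000 = 0.3486.

Power ≈ 0.349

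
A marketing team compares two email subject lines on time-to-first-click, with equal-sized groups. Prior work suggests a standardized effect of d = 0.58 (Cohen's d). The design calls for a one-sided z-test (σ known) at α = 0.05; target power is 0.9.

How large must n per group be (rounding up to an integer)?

n = 51 per group

For power 0.9 need Φ(δ − z_{0.05}) = 0.9, so δ = z_{0.05} + z_{0.10} = 1.645 + 1.282 = 2.926.
δ = d·√(n/2) ⇒ n = 2(δ/d)² = 2 × (2.926 / 0.58)² = 50.91.
Round up to the next whole unit.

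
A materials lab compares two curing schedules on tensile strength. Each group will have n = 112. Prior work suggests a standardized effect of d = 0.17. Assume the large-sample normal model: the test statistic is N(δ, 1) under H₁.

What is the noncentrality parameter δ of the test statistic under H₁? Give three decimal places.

δ ≈ 1.272

The noncentrality parameter scales effect size by the design's sample-size factor: δ = d·√(n/2) = 0.17 × √(112/2) = 1.2722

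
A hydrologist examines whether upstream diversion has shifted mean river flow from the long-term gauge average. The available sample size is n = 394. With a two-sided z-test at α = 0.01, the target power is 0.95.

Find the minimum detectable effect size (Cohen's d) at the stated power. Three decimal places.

Need Φ(δ − 2.576) = 0.95, so δ = 2.576 + 1.645 = 4.221.
(Lower-tail contribution to power is negligible for δ > 0.)
δ = d·√n ⇒ d = δ/√n = 4.221/√394 = 0.2126.

d ≈ 0.213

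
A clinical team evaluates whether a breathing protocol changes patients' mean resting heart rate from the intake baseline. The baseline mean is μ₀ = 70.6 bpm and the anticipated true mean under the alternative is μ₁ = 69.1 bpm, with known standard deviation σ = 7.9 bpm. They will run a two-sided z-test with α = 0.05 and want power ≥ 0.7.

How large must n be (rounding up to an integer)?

Standardized effect: d = |μ₁ − μ₀| / σ = |69.1 − 70.6| / 7.9 = 0.1899
For power 0.7 need Φ(δ − z_{0.025}) = 0.7, so δ = z_{0.025} + z_{0.30} = 1.960 + 0.524 = 2.484.
(For δ > 0 the lower-tail rejection region contributes negligibly to power, so the one-term inversion is standard.)
δ = d·√n ⇒ n = (δ/d)² = (2.484 / 0.1899)² = 171.20.
Rounding up, n = 172.

n = 172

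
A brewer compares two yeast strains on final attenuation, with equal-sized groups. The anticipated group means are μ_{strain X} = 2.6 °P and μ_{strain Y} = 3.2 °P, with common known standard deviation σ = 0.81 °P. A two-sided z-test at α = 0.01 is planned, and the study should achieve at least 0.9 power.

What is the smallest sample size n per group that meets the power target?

Standardized effect: d = |μ_{strain X} − μ_{strain Y}| / σ = |2.6 − 3.2| / 0.81 = 0.7407
Set Φ(δ − 2.576) = 0.9; then δ − 2.576 = Φ⁻¹(0.9) = 1.282, giving δ = 3.857.
(The Φ(−δ − z_{α/2}) term is vanishingly small for δ > 0 and is dropped in the standard sample-size formula.)
δ = d·√(n/2) ⇒ n = 2(δ/d)² = 2 × (3.857 / 0.7407)² = 54.24.
Rounding up, n = 55 per group.

n = 55 per group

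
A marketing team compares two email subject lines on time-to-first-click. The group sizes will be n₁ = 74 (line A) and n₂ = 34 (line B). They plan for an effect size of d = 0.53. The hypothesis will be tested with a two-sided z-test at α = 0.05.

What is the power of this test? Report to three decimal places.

Power ≈ 0.725

Noncentrality parameter: λ = d / √(1/n₁ + 1/n₂) = 0.53 / √(1/74 + 1/34) = 2.5581
Critical value for a two-sided test at α = 0.05: z_{α/2} = 1.960.
Power = Φ(λ − 1.960) + Φ(−λ − 1.960) = Φ(0.598) + Φ(-4.518) = 0.7251 + 0.0000 = 0.7251.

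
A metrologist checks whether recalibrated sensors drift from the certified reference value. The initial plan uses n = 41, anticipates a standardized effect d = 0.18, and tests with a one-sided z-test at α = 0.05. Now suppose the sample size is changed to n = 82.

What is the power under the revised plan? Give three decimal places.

Power ≈ 0.494

With n = 82: δ = d·√n = 0.18 × √82 = 1.6300. Critical value z_{0.05} = 1.645.
Revised power = Φ(δ − 1.645) = Φ(-0.015) = 0.4941.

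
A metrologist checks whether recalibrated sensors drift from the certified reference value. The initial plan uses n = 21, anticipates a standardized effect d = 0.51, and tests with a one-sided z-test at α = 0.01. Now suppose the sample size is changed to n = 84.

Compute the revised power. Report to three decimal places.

Power ≈ 0.991

With n = 84: δ = d·√n = 0.51 × √84 = 4.6742. Critical value z_{0.01} = 2.326.
Revised power = Φ(δ − 2.326) = Φ(2.348) = 0.9906.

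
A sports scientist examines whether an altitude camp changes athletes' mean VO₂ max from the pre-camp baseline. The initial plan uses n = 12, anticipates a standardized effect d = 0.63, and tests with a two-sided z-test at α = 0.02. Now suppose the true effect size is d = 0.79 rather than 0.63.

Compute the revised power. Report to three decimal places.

Power ≈ 0.659

With d = 0.79: δ = d·√n = 0.79 × √12 = 2.7366. Critical value z_{0.01} = 2.326.
Revised power = Φ(δ − 2.326) + Φ(−δ − 2.326) = Φ(0.410) + Φ(-5.063) = 0.6592 + 0.0000 = 0.6592.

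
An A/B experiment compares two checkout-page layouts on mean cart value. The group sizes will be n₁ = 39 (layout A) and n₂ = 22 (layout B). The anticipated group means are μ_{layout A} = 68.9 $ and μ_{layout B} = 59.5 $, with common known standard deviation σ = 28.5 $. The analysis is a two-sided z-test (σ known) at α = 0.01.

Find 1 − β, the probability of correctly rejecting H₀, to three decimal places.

Power ≈ 0.090

Standardized effect: d = |μ_{layout A} − μ_{layout B}| / σ = |68.9 − 59.5| / 28.5 = 0.3298
Noncentrality parameter: λ = d / √(1/n₁ + 1/n₂) = 0.3298 / √(1/39 + 1/22) = 1.2370
Critical value for a two-sided test at α = 0.01: z_{α/2} = 2.576.
Power = Φ(λ − 2.576) + Φ(−λ − 2.576) = Φ(-1.339) + Φ(-3.813) = 0.0903 + 0.0001 = 0.0904.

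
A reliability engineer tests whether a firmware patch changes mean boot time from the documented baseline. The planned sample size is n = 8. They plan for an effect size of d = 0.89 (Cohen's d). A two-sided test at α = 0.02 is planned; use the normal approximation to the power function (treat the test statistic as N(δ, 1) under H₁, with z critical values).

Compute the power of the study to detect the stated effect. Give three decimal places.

Noncentrality parameter: δ = d·√n = 0.89 × √8 = 2.5173
Two-sided α = 0.02 → critical value z_{0.01} = 2.326.
Power = Φ(δ − 2.326) + Φ(−δ − 2.326) = Φ(0.191) + Φ(-4.844) = 0.5757 + 0.0000 = 0.5757.

Power ≈ 0.576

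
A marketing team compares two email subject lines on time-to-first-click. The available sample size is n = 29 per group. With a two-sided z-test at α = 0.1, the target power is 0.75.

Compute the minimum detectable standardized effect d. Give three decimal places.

d ≈ 0.609

Need Φ(δ − 1.645) = 0.75, so δ = 1.645 + 0.674 = 2.319.
(Lower-tail contribution to power is negligible for δ > 0.)
δ = d·√(n/2) ⇒ d = δ/√(n/2) = 2.319/√(29/2) = 0.6091.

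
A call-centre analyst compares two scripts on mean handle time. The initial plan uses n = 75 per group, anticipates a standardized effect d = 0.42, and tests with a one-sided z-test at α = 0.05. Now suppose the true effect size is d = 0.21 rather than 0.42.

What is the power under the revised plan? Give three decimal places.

With d = 0.21: δ = d·√(n/2) = 0.21 × √(75/2) = 1.2860. Critical value z_{0.05} = 1.645.
Revised power = Φ(δ − 1.645) = Φ(-0.359) = 0.3598.

Power ≈ 0.360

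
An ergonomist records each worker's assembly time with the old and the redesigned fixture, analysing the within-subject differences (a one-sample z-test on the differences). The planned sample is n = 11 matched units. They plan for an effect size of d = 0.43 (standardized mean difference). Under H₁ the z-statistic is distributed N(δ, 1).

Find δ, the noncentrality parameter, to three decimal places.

δ ≈ 1.426

δ = d·√n = 0.43 × √11 = 1.4261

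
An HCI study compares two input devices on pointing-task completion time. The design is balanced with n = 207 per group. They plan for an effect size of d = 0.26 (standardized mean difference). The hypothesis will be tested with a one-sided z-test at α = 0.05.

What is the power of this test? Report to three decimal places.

Noncentrality parameter: δ = d·√(n/2) = 0.26 × √(207/2) = 2.6451
One-sided α = 0.05 → critical value z_{0.05} = 1.645.
Power = P(Z > 1.645 − δ) = Φ(1.000) = 0.8414.

Power ≈ 0.841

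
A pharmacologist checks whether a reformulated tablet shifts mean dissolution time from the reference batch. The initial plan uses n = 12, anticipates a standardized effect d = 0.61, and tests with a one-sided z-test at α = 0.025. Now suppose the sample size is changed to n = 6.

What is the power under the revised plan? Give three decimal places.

Power ≈ 0.321

With n = 6: δ = d·√n = 0.61 × √6 = 1.4942. Critical value z_{0.025} = 1.960.
Revised power = P(Z > 1.960 − δ) = Φ(-0.466) = 0.3207.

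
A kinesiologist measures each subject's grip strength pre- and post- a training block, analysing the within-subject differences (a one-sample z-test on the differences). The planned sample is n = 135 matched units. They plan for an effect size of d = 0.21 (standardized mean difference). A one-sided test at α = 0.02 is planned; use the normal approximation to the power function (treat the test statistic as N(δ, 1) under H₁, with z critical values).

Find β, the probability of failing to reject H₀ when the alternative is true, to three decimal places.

Noncentrality parameter: δ = d·√n = 0.21 × √135 = 2.4400
Critical value for a one-sided test at α = 0.02: z_α = 2.054.
Power = P(Z > 2.054 − δ) = Φ(0.386) = 0.6503.
Type II error: β = 1 − power = 1 − 0.6503 = 0.3497.

β ≈ 0.350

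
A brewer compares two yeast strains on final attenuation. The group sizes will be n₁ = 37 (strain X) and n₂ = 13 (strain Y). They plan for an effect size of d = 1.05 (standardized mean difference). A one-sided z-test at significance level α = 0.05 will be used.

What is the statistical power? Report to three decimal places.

Power ≈ 0.947

Noncentrality parameter: δ = d / √(1/n₁ + 1/n₂) = 1.05 / √(1/37 + 1/13) = 3.2567
Critical value for a one-sided test at α = 0.05: z_α = 1.645.
Power = P(Z > 1.645 − δ) = Φ(1.612) = 0.9465.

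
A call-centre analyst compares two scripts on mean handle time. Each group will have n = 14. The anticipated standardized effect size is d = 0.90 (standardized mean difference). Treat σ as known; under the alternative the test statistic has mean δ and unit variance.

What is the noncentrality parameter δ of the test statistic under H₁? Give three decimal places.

δ ≈ 2.381

δ = d·√(n/2) = 0.90 × √(14/2) = 2.3812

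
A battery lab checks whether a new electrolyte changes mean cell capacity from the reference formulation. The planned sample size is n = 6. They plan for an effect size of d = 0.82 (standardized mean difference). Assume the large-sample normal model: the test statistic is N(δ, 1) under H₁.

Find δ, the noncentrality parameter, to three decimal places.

The noncentrality parameter scales effect size by the design's sample-size factor: δ = d·√n = 0.82 × √6 = 2.0086

δ ≈ 2.009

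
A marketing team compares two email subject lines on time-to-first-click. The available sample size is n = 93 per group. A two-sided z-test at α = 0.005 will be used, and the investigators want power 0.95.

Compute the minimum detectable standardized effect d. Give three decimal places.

Required noncentrality: δ = z_{0.0025} + z_{0.05} = 2.807 + 1.645 = 4.452.
(Lower-tail contribution to power is negligible for δ > 0.)
δ = d·√(n/2) ⇒ d = δ/√(n/2) = 4.452/√(93/2) = 0.6529.

d ≈ 0.653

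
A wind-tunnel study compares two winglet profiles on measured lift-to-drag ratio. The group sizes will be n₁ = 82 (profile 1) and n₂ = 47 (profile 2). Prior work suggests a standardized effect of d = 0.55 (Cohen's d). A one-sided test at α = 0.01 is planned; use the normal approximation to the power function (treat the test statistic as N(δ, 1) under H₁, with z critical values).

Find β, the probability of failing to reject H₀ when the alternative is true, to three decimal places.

β ≈ 0.248

Noncentrality parameter: δ = d / √(1/n₁ + 1/n₂) = 0.55 / √(1/82 + 1/47) = 3.0062
Critical value for a one-sided test at α = 0.01: z_α = 2.326.
Power = P(Z > 2.326 − δ) = Φ(0.680) = 0.7517.
Type II error: β = 1 − power = 1 − 0.7517 = 0.2483.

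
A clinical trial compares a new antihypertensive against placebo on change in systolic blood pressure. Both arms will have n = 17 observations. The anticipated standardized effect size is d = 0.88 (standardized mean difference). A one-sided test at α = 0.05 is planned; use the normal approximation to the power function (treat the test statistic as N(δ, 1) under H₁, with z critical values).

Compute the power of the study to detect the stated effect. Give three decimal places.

Power ≈ 0.821

Noncentrality parameter: δ = d·√(n/2) = 0.88 × √(17/2) = 2.5656
One-sided α = 0.05 → critical value z_{0.05} = 1.645.
Power = Φ(δ − 1.645) = Φ(0.921) = 0.8214.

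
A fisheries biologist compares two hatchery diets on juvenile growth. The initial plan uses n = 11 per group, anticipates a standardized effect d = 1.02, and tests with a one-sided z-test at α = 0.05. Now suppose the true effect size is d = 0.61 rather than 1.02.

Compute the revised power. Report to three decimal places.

With d = 0.61: δ = d·√(n/2) = 0.61 × √(11/2) = 1.4306. Critical value z_{0.05} = 1.645.
Revised power = Φ(δ − 1.645) = Φ(-0.214) = 0.4152.

Power ≈ 0.415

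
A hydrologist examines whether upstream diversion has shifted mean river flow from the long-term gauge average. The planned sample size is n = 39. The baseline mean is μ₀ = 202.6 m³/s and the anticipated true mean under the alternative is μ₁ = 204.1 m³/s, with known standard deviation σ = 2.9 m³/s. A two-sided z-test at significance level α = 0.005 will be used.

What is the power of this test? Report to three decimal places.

Power ≈ 0.664

Standardized effect: d = |μ₁ − μ₀| / σ = |204.1 − 202.6| / 2.9 = 0.5172
Noncentrality parameter: λ = d·√n = 0.5172 × √39 = 3.2302
Critical value for a two-sided test at α = 0.005: z_{α/2} = 2.807.
Power = Φ(λ − 2.807) + Φ(−λ − 2.807) = Φ(0.423) + Φ(-6.037) = 0.6639 + 0.0000 = 0.6639.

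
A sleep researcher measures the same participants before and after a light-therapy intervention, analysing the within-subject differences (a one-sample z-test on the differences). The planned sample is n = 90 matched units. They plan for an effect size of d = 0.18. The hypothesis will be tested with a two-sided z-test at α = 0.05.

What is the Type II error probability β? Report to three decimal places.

β ≈ 0.599

Noncentrality parameter: δ = d·√n = 0.18 × √90 = 1.7076
Critical value for a two-sided test at α = 0.05: z_{α/2} = 1.960.
Power = Φ(δ − 1.960) + Φ(−δ − 1.960) = Φ(-0.252) + Φ(-3.668) = 0.4004 + 0.0001 = 0.4005.
Type II error: β = 1 − power = 1 − 0.4005 = 0.5995.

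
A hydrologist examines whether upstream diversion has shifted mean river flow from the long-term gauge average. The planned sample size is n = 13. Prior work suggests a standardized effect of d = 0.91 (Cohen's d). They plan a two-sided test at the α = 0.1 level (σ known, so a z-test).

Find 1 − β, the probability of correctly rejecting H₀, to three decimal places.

Power ≈ 0.949

Noncentrality parameter: δ = d·√n = 0.91 × √13 = 3.2811
Two-sided α = 0.1 → critical value z_{0.05} = 1.645.
Power = Φ(δ − 1.645) + Φ(−δ − 1.645) = Φ(1.636) + Φ(-4.926) = 0.9491 + 0.0000 = 0.9491.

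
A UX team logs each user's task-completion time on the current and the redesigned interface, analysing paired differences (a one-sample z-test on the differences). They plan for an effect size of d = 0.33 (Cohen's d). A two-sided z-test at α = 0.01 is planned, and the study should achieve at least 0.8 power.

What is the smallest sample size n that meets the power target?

n = 108

For power 0.8 need Φ(δ − z_{0.005}) = 0.8, so δ = z_{0.005} + z_{0.20} = 2.576 + 0.842 = 3.417.
(The Φ(−δ − z_{α/2}) term is vanishingly small for δ > 0 and is dropped in the standard sample-size formula.)
δ = d·√n ⇒ n = (δ/d)² = (3.417 / 0.33)² = 107.24.
Round up to the next whole unit.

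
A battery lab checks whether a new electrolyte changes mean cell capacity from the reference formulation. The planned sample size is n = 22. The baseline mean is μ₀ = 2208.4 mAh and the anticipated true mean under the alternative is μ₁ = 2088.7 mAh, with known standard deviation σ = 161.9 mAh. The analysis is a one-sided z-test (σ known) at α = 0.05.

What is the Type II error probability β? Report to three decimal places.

β ≈ 0.034

Standardized effect: d = |μ₁ − μ₀| / σ = |2088.7 − 2208.4| / 161.9 = 0.7393
Noncentrality parameter: δ = d·√n = 0.7393 × √22 = 3.4678
One-sided α = 0.05 → critical value z_{0.05} = 1.645.
Power = P(Z > 1.645 − δ) = Φ(1.823) = 0.9658.
Type II error: β = 1 − power = 1 − 0.9658 = 0.0342.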